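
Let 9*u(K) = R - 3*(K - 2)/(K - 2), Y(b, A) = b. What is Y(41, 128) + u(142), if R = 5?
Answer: 371/9 ≈ 41.222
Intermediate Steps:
u(K) = 2/9 (u(K) = (5 - 3*(K - 2)/(K - 2))/9 = (5 - 3*(-2 + K)/(-2 + K))/9 = (5 - 3*1)/9 = (5 - 3)/9 = (⅑)*2 = 2/9)
Y(41, 128) + u(142) = 41 + 2/9 = 371/9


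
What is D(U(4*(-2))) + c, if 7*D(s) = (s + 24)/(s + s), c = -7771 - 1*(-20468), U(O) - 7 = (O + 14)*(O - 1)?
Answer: 8354649/658 ≈ 12697.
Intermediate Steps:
U(O) = 7 + (-1 + O)*(14 + O) (U(O) = 7 + (O + 14)*(O - 1) = 7 + (14 + O)*(-1 + O) = 7 + (-1 + O)*(14 + O))
c = 12697 (c = -7771 + 20468 = 12697)
D(s) = (24 + s)/(14*s) (D(s) = ((s + 24)/(s + s))/7 = ((24 + s)/((2*s)))/7 = ((24 + s)*(1/(2*s)))/7 = ((24 + s)/(2*s))/7 = (24 + s)/(14*s))
D(U(4*(-2))) + c = (24 + (-7 + (4*(-2))**2 + 13*(4*(-2))))/(14*(-7 + (4*(-2))**2 + 13*(4*(-2)))) + 12697 = (24 + (-7 + (-8)**2 + 13*(-8)))/(14*(-7 + (-8)**2 + 13*(-8))) + 12697 = (24 + (-7 + 64 - 104))/(14*(-7 + 64 - 104)) + 12697 = (1/14)*(24 - 47)/(-47) + 12697 = (1/14)*(-1/47)*(-23) + 12697 = 23/658 + 12697 = 8354649/658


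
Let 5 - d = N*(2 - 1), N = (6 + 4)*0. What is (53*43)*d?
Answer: 11395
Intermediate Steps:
N = 0 (N = 10*0 = 0)
d = 5 (d = 5 - 0*(2 - 1) = 5 - 0 = 5 - 1*0 = 5 + 0 = 5)
(53*43)*d = (53*43)*5 = 2279*5 = 11395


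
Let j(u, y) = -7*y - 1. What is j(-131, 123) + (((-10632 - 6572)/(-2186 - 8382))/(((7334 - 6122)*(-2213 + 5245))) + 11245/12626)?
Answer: -52778705960862475/61291523897664 ≈ -861.11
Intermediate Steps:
j(u, y) = -1 - 7*y
j(-131, 123) + (((-10632 - 6572)/(-2186 - 8382))/(((7334 - 6122)*(-2213 + 5245))) + 11245/12626) = (-1 - 7*123) + (((-10632 - 6572)/(-2186 - 8382))/(((7334 - 6122)*(-2213 + 5245))) + 11245/12626) = (-1 - 861) + ((-17204/(-10568))/((1212*3032)) + 11245*(1/12626)) = -862 + (-17204*(-1/10568)/3674784 + 11245/12626) = -862 + ((4301/2642)*(1/3674784) + 11245/12626) = -862 + (4301/9708779328 + 11245/12626) = -862 + 54587638923893/61291523897664 = -52778705960862475/61291523897664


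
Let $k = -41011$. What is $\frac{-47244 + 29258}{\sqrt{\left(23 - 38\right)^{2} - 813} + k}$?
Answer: $\frac{737623846}{1681902709} + \frac{251804 i \sqrt{3}}{1681902709} \approx 0.43857 + 0.00025931 i$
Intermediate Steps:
$\frac{-47244 + 29258}{\sqrt{\left(23 - 38\right)^{2} - 813} + k} = \frac{-47244 + 29258}{\sqrt{\left(23 - 38\right)^{2} - 813} - 41011} = - \frac{17986}{\sqrt{\left(-15\right)^{2} - 813} - 41011} = - \frac{17986}{\sqrt{225 - 813} - 41011} = - \frac{17986}{\sqrt{-588} - 41011} = - \frac{17986}{14 i \sqrt{3} - 41011} = - \frac{17986}{-41011 + 14 i \sqrt{3}}$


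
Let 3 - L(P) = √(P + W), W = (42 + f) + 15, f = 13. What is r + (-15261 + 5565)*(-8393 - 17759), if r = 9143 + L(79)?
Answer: 253578938 - √149 ≈ 2.5358e+8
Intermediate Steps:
W = 70 (W = (42 + 13) + 15 = 55 + 15 = 70)
L(P) = 3 - √(70 + P) (L(P) = 3 - √(P + 70) = 3 - √(70 + P))
r = 9146 - √149 (r = 9143 + (3 - √(70 + 79)) = 9143 + (3 - √149) = 9146 - √149 ≈ 9133.8)
r + (-15261 + 5565)*(-8393 - 17759) = (9146 - √149) + (-15261 + 5565)*(-8393 - 17759) = (9146 - √149) - 9696*(-26152) = (9146 - √149) + 253569792 = 253578938 - √149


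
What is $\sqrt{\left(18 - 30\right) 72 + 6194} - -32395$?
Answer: $32395 + \sqrt{5330} \approx 32468.0$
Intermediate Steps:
$\sqrt{\left(18 - 30\right) 72 + 6194} - -32395 = \sqrt{\left(-12\right) 72 + 6194} + 32395 = \sqrt{-864 + 6194} + 32395 = \sqrt{5330} + 32395 = 32395 + \sqrt{5330}$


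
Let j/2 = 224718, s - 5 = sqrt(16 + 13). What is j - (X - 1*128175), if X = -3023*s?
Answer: 592726 + 3023*sqrt(29) ≈ 6.0901e+5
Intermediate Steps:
s = 5 + sqrt(29) (s = 5 + sqrt(16 + 13) = 5 + sqrt(29) ≈ 10.385)
X = -15115 - 3023*sqrt(29) (X = -3023*(5 + sqrt(29)) = -15115 - 3023*sqrt(29) ≈ -31394.)
j = 449436 (j = 2*224718 = 449436)
j - (X - 1*128175) = 449436 - ((-15115 - 3023*sqrt(29)) - 1*128175) = 449436 - ((-15115 - 3023*sqrt(29)) - 128175) = 449436 - (-143290 - 3023*sqrt(29)) = 449436 + (143290 + 3023*sqrt(29)) = 592726 + 3023*sqrt(29)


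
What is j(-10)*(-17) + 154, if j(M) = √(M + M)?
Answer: 154 - 34*I*√5 ≈ 154.0 - 76.026*I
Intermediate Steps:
j(M) = √2*√M (j(M) = √(2*M) = √2*√M)
j(-10)*(-17) + 154 = (√2*√(-10))*(-17) + 154 = (√2*(I*√10))*(-17) + 154 = (2*I*√5)*(-17) + 154 = -34*I*√5 + 154 = 154 - 34*I*√5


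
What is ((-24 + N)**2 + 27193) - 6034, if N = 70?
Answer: 23275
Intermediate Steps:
((-24 + N)**2 + 27193) - 6034 = ((-24 + 70)**2 + 27193) - 6034 = (46**2 + 27193) - 6034 = (2116 + 27193) - 6034 = 29309 - 6034 = 23275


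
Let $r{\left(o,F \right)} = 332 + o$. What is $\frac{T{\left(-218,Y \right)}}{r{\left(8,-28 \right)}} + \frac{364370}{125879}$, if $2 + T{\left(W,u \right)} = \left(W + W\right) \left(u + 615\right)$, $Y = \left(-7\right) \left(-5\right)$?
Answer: $- \frac{17775237279}{21399430} \approx -830.64$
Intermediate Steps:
$Y = 35$
$T{\left(W,u \right)} = -2 + 2 W \left(615 + u\right)$ ($T{\left(W,u \right)} = -2 + \left(W + W\right) \left(u + 615\right) = -2 + 2 W \left(615 + u\right)$)
$\frac{T{\left(-218,Y \right)}}{r{\left(8,-28 \right)}} + \frac{364370}{125879} = \frac{-2 + 1230 \left(-218\right) + 2 \left(-218\right) 35}{332 + 8} + \frac{364370}{125879} = \frac{-2 - 268140 - 15260}{340} + 364370 \cdot \frac{1}{125879} = \left(-283402\right) \frac{1}{340} + \frac{364370}{125879} = - \frac{141701}{170} + \frac{364370}{125879} = - \frac{17775237279}{21399430}$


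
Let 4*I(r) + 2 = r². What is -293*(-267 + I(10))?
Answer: 142105/2 ≈ 71053.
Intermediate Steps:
I(r) = -½ + r²/4
-293*(-267 + I(10)) = -293*(-267 + (-½ + (¼)*10²)) = -293*(-267 + (-½ + (¼)*100)) = -293*(-267 + (-½ + 25)) = -293*(-267 + 49/2) = -293*(-485/2) = 142105/2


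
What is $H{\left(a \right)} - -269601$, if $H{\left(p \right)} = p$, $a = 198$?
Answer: $269799$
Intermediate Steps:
$H{\left(a \right)} - -269601 = 198 - -269601 = 198 + 269601 = 269799$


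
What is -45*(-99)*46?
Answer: 204930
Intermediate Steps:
-45*(-99)*46 = 4455*46 = 204930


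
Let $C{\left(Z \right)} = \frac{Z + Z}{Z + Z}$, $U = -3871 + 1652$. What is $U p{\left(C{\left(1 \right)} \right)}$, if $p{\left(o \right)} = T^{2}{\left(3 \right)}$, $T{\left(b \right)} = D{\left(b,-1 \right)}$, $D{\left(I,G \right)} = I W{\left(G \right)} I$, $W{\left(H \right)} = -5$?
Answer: $-4493475$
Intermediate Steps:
$U = -2219$
$C{\left(Z \right)} = 1$ ($C{\left(Z \right)} = \frac{2 Z}{2 Z} = 2 Z \frac{1}{2 Z} = 1$)
$D{\left(I,G \right)} = - 5 I^{2}$ ($D{\left(I,G \right)} = I \left(-5\right) I = - 5 I I = - 5 I^{2}$)
$T{\left(b \right)} = - 5 b^{2}$
$p{\left(o \right)} = 2025$ ($p{\left(o \right)} = \left(- 5 \cdot 3^{2}\right)^{2} = \left(\left(-5\right) 9\right)^{2} = \left(-45\right)^{2} = 2025$)
$U p{\left(C{\left(1 \right)} \right)} = \left(-2219\right) 2025 = -4493475$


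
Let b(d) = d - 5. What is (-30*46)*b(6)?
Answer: -1380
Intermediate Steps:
b(d) = -5 + d
(-30*46)*b(6) = (-30*46)*(-5 + 6) = -1380*1 = -1380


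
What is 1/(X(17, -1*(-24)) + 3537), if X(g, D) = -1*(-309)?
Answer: 1/3846 ≈ 0.00026001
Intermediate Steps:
X(g, D) = 309
1/(X(17, -1*(-24)) + 3537) = 1/(309 + 3537) = 1/3846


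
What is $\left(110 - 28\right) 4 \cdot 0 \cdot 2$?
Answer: $0$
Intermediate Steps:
$\left(110 - 28\right) 4 \cdot 0 \cdot 2 = 82 \cdot 0 \cdot 2 = 82 \cdot 0 = 0$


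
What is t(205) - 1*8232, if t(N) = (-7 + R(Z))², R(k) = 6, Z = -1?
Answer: -8231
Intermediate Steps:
t(N) = 1 (t(N) = (-7 + 6)² = (-1)² = 1)
t(205) - 1*8232 = 1 - 1*8232 = 1 - 8232 = -8231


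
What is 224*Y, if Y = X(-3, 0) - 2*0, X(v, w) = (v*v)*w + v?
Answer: -672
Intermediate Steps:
X(v, w) = v + w*v² (X(v, w) = v²*w + v = w*v² + v = v + w*v²)
Y = -3 (Y = -3*(1 - 3*0) - 2*0 = -3*(1 + 0) + 0 = -3*1 + 0 = -3 + 0 = -3)
224*Y = 224*(-3) = -672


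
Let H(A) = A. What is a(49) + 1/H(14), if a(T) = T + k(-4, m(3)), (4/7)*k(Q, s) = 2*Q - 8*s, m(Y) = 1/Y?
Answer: 1277/42 ≈ 30.405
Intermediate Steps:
k(Q, s) = -14*s + 7*Q/2 (k(Q, s) = 7*(2*Q - 8*s)/4 = 7*(-8*s + 2*Q)/4 = -14*s + 7*Q/2)
a(T) = -56/3 + T (a(T) = T + (-14/3 + (7/2)*(-4)) = T + (-14*⅓ - 14) = T + (-14/3 - 14) = T - 56/3 = -56/3 + T)
a(49) + 1/H(14) = (-56/3 + 49) + 1/14 = 91/3 + 1/14 = 1277/42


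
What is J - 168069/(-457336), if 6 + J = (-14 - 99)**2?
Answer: 530649767/41576 ≈ 12763.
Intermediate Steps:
J = 12763 (J = -6 + (-14 - 99)**2 = -6 + (-113)**2 = -6 + 12769 = 12763)
J - 168069/(-457336) = 12763 - 168069/(-457336) = 12763 - 168069*(-1/457336) = 12763 + 15279/41576 = 530649767/41576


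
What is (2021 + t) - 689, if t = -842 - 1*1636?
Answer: -1146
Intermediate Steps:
t = -2478 (t = -842 - 1636 = -2478)
(2021 + t) - 689 = (2021 - 2478) - 689 = -457 - 689 = -1146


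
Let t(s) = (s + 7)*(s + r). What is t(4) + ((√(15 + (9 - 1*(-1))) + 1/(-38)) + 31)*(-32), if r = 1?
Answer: -20827/19 ≈ -1096.2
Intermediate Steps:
t(s) = (1 + s)*(7 + s) (t(s) = (s + 7)*(s + 1) = (7 + s)*(1 + s) = (1 + s)*(7 + s))
t(4) + ((√(15 + (9 - 1*(-1))) + 1/(-38)) + 31)*(-32) = (7 + 4² + 8*4) + ((√(15 + (9 - 1*(-1))) + 1/(-38)) + 31)*(-32) = (7 + 16 + 32) + ((√(15 + (9 + 1)) - 1/38) + 31)*(-32) = 55 + ((√(15 + 10) - 1/38) + 31)*(-32) = 55 + ((√25 - 1/38) + 31)*(-32) = 55 + ((5 - 1/38) + 31)*(-32) = 55 + (189/38 + 31)*(-32) = 55 + (1367/38)*(-32) = 55 - 21872/19 = -20827/19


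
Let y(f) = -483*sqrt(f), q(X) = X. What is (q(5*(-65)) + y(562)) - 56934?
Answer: -57259 - 483*sqrt(562) ≈ -68709.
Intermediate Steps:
(q(5*(-65)) + y(562)) - 56934 = (5*(-65) - 483*sqrt(562)) - 56934 = (-325 - 483*sqrt(562)) - 56934 = -57259 - 483*sqrt(562)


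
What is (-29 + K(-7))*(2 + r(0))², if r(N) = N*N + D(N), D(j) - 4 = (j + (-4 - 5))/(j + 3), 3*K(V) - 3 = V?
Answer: -273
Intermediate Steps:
K(V) = 1 + V/3
D(j) = 4 + (-9 + j)/(3 + j) (D(j) = 4 + (j + (-4 - 5))/(j + 3) = 4 + (j - 9)/(3 + j) = 4 + (-9 + j)/(3 + j))
r(N) = N² + (3 + 5*N)/(3 + N) (r(N) = N*N + (3 + 5*N)/(3 + N) = N² + (3 + 5*N)/(3 + N))
(-29 + K(-7))*(2 + r(0))² = (-29 + (1 + (⅓)*(-7)))*(2 + (3 + 5*0 + 0²*(3 + 0))/(3 + 0))² = (-29 + (1 - 7/3))*(2 + (3 + 0 + 0*3)/3)² = (-29 - 4/3)*(2 + (3 + 0 + 0)/3)² = -91*(2 + (⅓)*3)²/3 = -91*(2 + 1)²/3 = -91/3*3² = -91/3*9 = -273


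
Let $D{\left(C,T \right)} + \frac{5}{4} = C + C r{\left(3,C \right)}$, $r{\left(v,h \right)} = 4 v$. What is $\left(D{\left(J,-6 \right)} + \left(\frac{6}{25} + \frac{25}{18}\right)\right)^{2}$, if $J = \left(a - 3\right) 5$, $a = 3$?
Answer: $\frac{116281}{810000} \approx 0.14356$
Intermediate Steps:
$J = 0$ ($J = \left(3 - 3\right) 5 = 0 \cdot 5 = 0$)
$D{\left(C,T \right)} = - \frac{5}{4} + 13 C$ ($D{\left(C,T \right)} = - \frac{5}{4} + \left(C + C 4 \cdot 3\right) = - \frac{5}{4} + \left(C + C 12\right) = - \frac{5}{4} + \left(C + 12 C\right) = - \frac{5}{4} + 13 C$)
$\left(D{\left(J,-6 \right)} + \left(\frac{6}{25} + \frac{25}{18}\right)\right)^{2} = \left(\left(- \frac{5}{4} + 13 \cdot 0\right) + \left(\frac{6}{25} + \frac{25}{18}\right)\right)^{2} = \left(\left(- \frac{5}{4} + 0\right) + \left(6 \cdot \frac{1}{25} + 25 \cdot \frac{1}{18}\right)\right)^{2} = \left(- \frac{5}{4} + \left(\frac{6}{25} + \frac{25}{18}\right)\right)^{2} = \left(- \frac{5}{4} + \frac{733}{450}\right)^{2} = \left(\frac{341}{900}\right)^{2} = \frac{116281}{810000}$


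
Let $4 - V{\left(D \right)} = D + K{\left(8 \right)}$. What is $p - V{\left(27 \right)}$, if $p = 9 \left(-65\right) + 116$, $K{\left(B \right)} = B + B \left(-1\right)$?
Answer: $-446$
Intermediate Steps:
$K{\left(B \right)} = 0$ ($K{\left(B \right)} = B - B = 0$)
$V{\left(D \right)} = 4 - D$ ($V{\left(D \right)} = 4 - \left(D + 0\right) = 4 - D$)
$p = -469$ ($p = -585 + 116 = -469$)
$p - V{\left(27 \right)} = -469 - \left(4 - 27\right) = -469 - -23 = -469 + 23 = -446$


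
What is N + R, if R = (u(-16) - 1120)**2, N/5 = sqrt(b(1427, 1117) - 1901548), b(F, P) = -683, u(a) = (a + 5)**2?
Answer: 998001 + 15*I*sqrt(211359) ≈ 9.98e+5 + 6896.1*I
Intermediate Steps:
u(a) = (5 + a)**2
N = 15*I*sqrt(211359) (N = 5*sqrt(-683 - 1901548) = 5*sqrt(-1902231) = 5*(3*I*sqrt(211359)) = 15*I*sqrt(211359) ≈ 6896.1*I)
R = 998001 (R = ((5 - 16)**2 - 1120)**2 = ((-11)**2 - 1120)**2 = (121 - 1120)**2 = (-999)**2 = 998001)
N + R = 15*I*sqrt(211359) + 998001 = 998001 + 15*I*sqrt(211359)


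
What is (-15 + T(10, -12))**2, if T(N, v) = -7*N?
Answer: 7225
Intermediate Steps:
(-15 + T(10, -12))**2 = (-15 - 7*10)**2 = (-15 - 70)**2 = (-85)**2 = 7225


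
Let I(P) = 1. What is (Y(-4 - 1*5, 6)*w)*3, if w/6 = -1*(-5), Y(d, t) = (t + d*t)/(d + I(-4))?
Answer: 540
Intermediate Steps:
Y(d, t) = (t + d*t)/(1 + d) (Y(d, t) = (t + d*t)/(d + 1) = (t + d*t)/(1 + d))
w = 30 (w = 6*(-1*(-5)) = 6*5 = 30)
(Y(-4 - 1*5, 6)*w)*3 = (6*30)*3 = 180*3 = 540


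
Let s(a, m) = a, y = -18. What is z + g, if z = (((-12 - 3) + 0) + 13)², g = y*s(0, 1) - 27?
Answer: -23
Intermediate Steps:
g = -27 (g = -18*0 - 27 = 0 - 27 = -27)
z = 4 (z = ((-15 + 0) + 13)² = (-15 + 13)² = (-2)² = 4)
z + g = 4 - 27 = -23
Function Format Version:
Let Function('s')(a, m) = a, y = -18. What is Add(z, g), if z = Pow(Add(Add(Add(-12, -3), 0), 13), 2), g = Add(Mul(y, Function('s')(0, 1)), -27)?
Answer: -23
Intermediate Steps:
g = -27 (g = Add(Mul(-18, 0), -27) = Add(0, -27) = -27)
z = 4 (z = Pow(Add(Add(-15, 0), 13), 2) = Pow(Add(-15, 13), 2) = Pow(-2, 2) = 4)
Add(z, g) = Add(4, -27) = -23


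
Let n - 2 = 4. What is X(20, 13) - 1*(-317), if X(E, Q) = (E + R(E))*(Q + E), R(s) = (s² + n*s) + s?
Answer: 18797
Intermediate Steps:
n = 6 (n = 2 + 4 = 6)
R(s) = s² + 7*s (R(s) = (s² + 6*s) + s = s² + 7*s)
X(E, Q) = (E + Q)*(E + E*(7 + E)) (X(E, Q) = (E + E*(7 + E))*(Q + E) = (E + E*(7 + E))*(E + Q) = (E + Q)*(E + E*(7 + E)))
X(20, 13) - 1*(-317) = 20*(20 + 13 + 20*(7 + 20) + 13*(7 + 20)) - 1*(-317) = 20*(20 + 13 + 20*27 + 13*27) + 317 = 20*(20 + 13 + 540 + 351) + 317 = 20*924 + 317 = 18480 + 317 = 18797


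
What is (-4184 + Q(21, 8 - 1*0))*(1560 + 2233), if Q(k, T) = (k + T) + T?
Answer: -15729571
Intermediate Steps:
Q(k, T) = k + 2*T (Q(k, T) = (T + k) + T = k + 2*T)
(-4184 + Q(21, 8 - 1*0))*(1560 + 2233) = (-4184 + (21 + 2*(8 - 1*0)))*(1560 + 2233) = (-4184 + (21 + 2*(8 + 0)))*3793 = (-4184 + (21 + 2*8))*3793 = (-4184 + (21 + 16))*3793 = (-4184 + 37)*3793 = -4147*3793 = -15729571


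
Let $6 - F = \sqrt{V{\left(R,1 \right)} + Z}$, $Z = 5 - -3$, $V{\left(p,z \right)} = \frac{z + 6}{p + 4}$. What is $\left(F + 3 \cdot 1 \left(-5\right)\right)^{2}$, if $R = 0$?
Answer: $\frac{\left(18 + \sqrt{39}\right)^{2}}{4} \approx 146.96$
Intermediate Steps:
$V{\left(p,z \right)} = \frac{6 + z}{4 + p}$
$Z = 8$ ($Z = 5 + 3 = 8$)
$F = 6 - \frac{\sqrt{39}}{2}$ ($F = 6 - \sqrt{\frac{6 + 1}{4 + 0} + 8} = 6 - \sqrt{\frac{1}{4} \cdot 7 + 8} = 6 - \sqrt{\frac{7}{4} + 8} = 6 - \sqrt{\frac{39}{4}} = 6 - \frac{\sqrt{39}}{2} \approx 2.8775$)
$\left(F + 3 \cdot 1 \left(-5\right)\right)^{2} = \left(\left(6 - \frac{\sqrt{39}}{2}\right) + 3 \cdot 1 \left(-5\right)\right)^{2} = \left(\left(6 - \frac{\sqrt{39}}{2}\right) + 3 \left(-5\right)\right)^{2} = \left(\left(6 - \frac{\sqrt{39}}{2}\right) - 15\right)^{2} = \left(-9 - \frac{\sqrt{39}}{2}\right)^{2}$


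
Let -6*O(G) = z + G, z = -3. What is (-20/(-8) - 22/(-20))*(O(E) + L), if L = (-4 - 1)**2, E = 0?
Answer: 459/5 ≈ 91.800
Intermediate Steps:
O(G) = 1/2 - G/6 (O(G) = -(-3 + G)/6 = 1/2 - G/6)
L = 25 (L = (-5)**2 = 25)
(-20/(-8) - 22/(-20))*(O(E) + L) = (-20/(-8) - 22/(-20))*((1/2 - 1/6*0) + 25) = (-20*(-1/8) - 22*(-1/20))*((1/2 + 0) + 25) = (5/2 + 11/10)*(1/2 + 25) = (18/5)*(51/2) = 459/5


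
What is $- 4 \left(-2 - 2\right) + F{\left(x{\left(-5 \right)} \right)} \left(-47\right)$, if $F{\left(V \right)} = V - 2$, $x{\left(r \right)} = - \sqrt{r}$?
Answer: $110 + 47 i \sqrt{5} \approx 110.0 + 105.1 i$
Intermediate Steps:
$F{\left(V \right)} = -2 + V$ ($F{\left(V \right)} = V - 2 = -2 + V$)
$- 4 \left(-2 - 2\right) + F{\left(x{\left(-5 \right)} \right)} \left(-47\right) = - 4 \left(-2 - 2\right) + \left(-2 - \sqrt{-5}\right) \left(-47\right) = \left(-4\right) \left(-4\right) + \left(-2 - i \sqrt{5}\right) \left(-47\right) = 16 + \left(-2 - i \sqrt{5}\right) \left(-47\right) = 16 + \left(94 + 47 i \sqrt{5}\right) = 110 + 47 i \sqrt{5}$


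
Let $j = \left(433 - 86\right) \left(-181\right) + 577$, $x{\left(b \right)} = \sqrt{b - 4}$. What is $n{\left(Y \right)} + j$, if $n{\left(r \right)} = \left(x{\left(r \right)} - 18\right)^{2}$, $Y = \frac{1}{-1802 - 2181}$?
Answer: $-62230 + \frac{\left(71694 - i \sqrt{63461139}\right)^{2}}{15864289} \approx -61910.0 - 72.002 i$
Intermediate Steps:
$Y = - \frac{1}{3983}$ ($Y = \frac{1}{-3983} = - \frac{1}{3983} \approx -0.00025107$)
$x{\left(b \right)} = \sqrt{-4 + b}$
$n{\left(r \right)} = \left(-18 + \sqrt{-4 + r}\right)^{2}$ ($n{\left(r \right)} = \left(\sqrt{-4 + r} - 18\right)^{2} = \left(-18 + \sqrt{-4 + r}\right)^{2}$)
$j = -62230$ ($j = 347 \left(-181\right) + 577 = -62807 + 577 = -62230$)
$n{\left(Y \right)} + j = \left(-18 + \sqrt{-4 - \frac{1}{3983}}\right)^{2} - 62230 = \left(-18 + \sqrt{- \frac{15933}{3983}}\right)^{2} - 62230 = \left(-18 + \frac{i \sqrt{63461139}}{3983}\right)^{2} - 62230 = -62230 + \left(-18 + \frac{i \sqrt{63461139}}{3983}\right)^{2}$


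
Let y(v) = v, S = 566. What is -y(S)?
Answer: -566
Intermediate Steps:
-y(S) = -1*566 = -566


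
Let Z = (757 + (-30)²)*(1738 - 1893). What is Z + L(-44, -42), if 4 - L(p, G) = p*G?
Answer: -258679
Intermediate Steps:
L(p, G) = 4 - G*p (L(p, G) = 4 - p*G = 4 - G*p)
Z = -256835 (Z = (757 + 900)*(-155) = 1657*(-155) = -256835)
Z + L(-44, -42) = -256835 + (4 - 1*(-42)*(-44)) = -256835 + (4 - 1848) = -256835 - 1844 = -258679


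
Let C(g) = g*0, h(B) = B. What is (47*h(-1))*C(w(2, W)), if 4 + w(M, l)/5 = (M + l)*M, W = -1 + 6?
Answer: 0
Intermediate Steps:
W = 5
w(M, l) = -20 + 5*M*(M + l) (w(M, l) = -20 + 5*((M + l)*M) = -20 + 5*(M*(M + l)) = -20 + 5*M*(M + l))
C(g) = 0
(47*h(-1))*C(w(2, W)) = (47*(-1))*0 = -47*0 = 0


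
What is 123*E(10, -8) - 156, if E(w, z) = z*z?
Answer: 7716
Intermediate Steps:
E(w, z) = z**2
123*E(10, -8) - 156 = 123*(-8)**2 - 156 = 123*64 - 156 = 7872 - 156 = 7716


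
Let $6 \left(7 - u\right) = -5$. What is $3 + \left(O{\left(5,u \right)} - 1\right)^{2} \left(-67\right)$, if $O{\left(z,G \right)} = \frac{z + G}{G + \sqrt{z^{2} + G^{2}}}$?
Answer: $- \frac{1300414837}{405000} + \frac{23313521 \sqrt{3109}}{405000} \approx -1.21$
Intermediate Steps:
$u = \frac{47}{6}$ ($u = 7 - - \frac{5}{6} = 7 + \frac{5}{6} = \frac{47}{6} \approx 7.8333$)
$O{\left(z,G \right)} = \frac{G + z}{G + \sqrt{G^{2} + z^{2}}}$
$3 + \left(O{\left(5,u \right)} - 1\right)^{2} \left(-67\right) = 3 + \left(\frac{\frac{47}{6} + 5}{\frac{47}{6} + \sqrt{\left(\frac{47}{6}\right)^{2} + 5^{2}}} - 1\right)^{2} \left(-67\right) = 3 + \left(\frac{1}{\frac{47}{6} + \sqrt{\frac{2209}{36} + 25}} \cdot \frac{77}{6} - 1\right)^{2} \left(-67\right) = 3 + \left(\frac{1}{\frac{47}{6} + \sqrt{\frac{3109}{36}}} \cdot \frac{77}{6} - 1\right)^{2} \left(-67\right) = 3 + \left(\frac{1}{\frac{47}{6} + \frac{\sqrt{3109}}{6}} \cdot \frac{77}{6} - 1\right)^{2} \left(-67\right) = 3 + \left(\frac{77}{6 \left(\frac{47}{6} + \frac{\sqrt{3109}}{6}\right)} - 1\right)^{2} \left(-67\right) = 3 + \left(-1 + \frac{77}{6 \left(\frac{47}{6} + \frac{\sqrt{3109}}{6}\right)}\right)^{2} \left(-67\right) = 3 - 67 \left(-1 + \frac{77}{6 \left(\frac{47}{6} + \frac{\sqrt{3109}}{6}\right)}\right)^{2}$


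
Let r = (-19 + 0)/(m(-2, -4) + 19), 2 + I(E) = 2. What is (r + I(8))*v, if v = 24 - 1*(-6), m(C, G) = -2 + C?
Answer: -38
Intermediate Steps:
I(E) = 0 (I(E) = -2 + 2 = 0)
v = 30 (v = 24 + 6 = 30)
r = -19/15 (r = (-19 + 0)/((-2 - 2) + 19) = -19/(-4 + 19) = -19/15 ≈ -1.2667)
(r + I(8))*v = (-19/15 + 0)*30 = -19/15*30 = -38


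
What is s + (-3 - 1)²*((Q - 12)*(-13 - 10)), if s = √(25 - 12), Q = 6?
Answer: 2208 + √13 ≈ 2211.6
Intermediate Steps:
s = √13 ≈ 3.6056
s + (-3 - 1)²*((Q - 12)*(-13 - 10)) = √13 + (-3 - 1)²*((6 - 12)*(-13 - 10)) = √13 + (-4)²*(-6*(-23)) = √13 + 16*138 = √13 + 2208 = 2208 + √13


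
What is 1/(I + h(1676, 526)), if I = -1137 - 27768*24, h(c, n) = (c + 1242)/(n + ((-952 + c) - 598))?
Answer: -326/217626035 ≈ -1.4980e-6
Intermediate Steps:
h(c, n) = (1242 + c)/(-1550 + c + n) (h(c, n) = (1242 + c)/(n + (-1550 + c)) = (1242 + c)/(-1550 + c + n))
I = -667569 (I = -1137 - 534*1248 = -1137 - 666432 = -667569)
1/(I + h(1676, 526)) = 1/(-667569 + (1242 + 1676)/(-1550 + 1676 + 526)) = 1/(-667569 + 2918/652) = 1/(-667569 + (1/652)*2918) = 1/(-667569 + 1459/326) = 1/(-217626035/326) = -326/217626035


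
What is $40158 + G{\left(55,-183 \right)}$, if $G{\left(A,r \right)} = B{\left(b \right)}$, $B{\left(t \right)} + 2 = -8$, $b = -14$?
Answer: $40148$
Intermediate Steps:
$B{\left(t \right)} = -10$ ($B{\left(t \right)} = -2 - 8 = -10$)
$G{\left(A,r \right)} = -10$
$40158 + G{\left(55,-183 \right)} = 40158 - 10 = 40148$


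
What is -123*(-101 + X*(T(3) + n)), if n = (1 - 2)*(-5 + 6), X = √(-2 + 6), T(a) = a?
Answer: 11931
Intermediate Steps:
X = 2 (X = √4 = 2)
n = -1 (n = -1*1 = -1)
-123*(-101 + X*(T(3) + n)) = -123*(-101 + 2*(3 - 1)) = -123*(-101 + 2*2) = -123*(-101 + 4) = -123*(-97) = 11931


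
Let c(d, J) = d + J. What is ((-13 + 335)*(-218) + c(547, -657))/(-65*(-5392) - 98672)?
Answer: -35153/125904 ≈ -0.27920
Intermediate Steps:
c(d, J) = J + d
((-13 + 335)*(-218) + c(547, -657))/(-65*(-5392) - 98672) = ((-13 + 335)*(-218) + (-657 + 547))/(-65*(-5392) - 98672) = (322*(-218) - 110)/(350480 - 98672) = (-70196 - 110)/251808 = -70306*1/251808 = -35153/125904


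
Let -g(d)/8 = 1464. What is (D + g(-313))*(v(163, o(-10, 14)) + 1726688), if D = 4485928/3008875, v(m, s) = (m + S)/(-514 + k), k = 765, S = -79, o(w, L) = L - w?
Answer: -15271004259262287584/755227625 ≈ -2.0220e+10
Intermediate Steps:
g(d) = -11712 (g(d) = -8*1464 = -11712)
v(m, s) = -79/251 + m/251 (v(m, s) = (m - 79)/(-514 + 765) = (-79 + m)/251 = (-79 + m)*(1/251) = -79/251 + m/251)
D = 4485928/3008875 (D = 4485928*(1/3008875) = 4485928/3008875 ≈ 1.4909)
(D + g(-313))*(v(163, o(-10, 14)) + 1726688) = (4485928/3008875 - 11712)*((-79/251 + (1/251)*163) + 1726688) = -35235458072*((-79/251 + 163/251) + 1726688)/3008875 = -35235458072*(84/251 + 1726688)/3008875 = -35235458072/3008875*433398772/251 = -15271004259262287584/755227625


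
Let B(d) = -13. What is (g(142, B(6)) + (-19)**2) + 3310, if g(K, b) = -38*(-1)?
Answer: 3709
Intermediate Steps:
g(K, b) = 38
(g(142, B(6)) + (-19)**2) + 3310 = (38 + (-19)**2) + 3310 = (38 + 361) + 3310 = 399 + 3310 = 3709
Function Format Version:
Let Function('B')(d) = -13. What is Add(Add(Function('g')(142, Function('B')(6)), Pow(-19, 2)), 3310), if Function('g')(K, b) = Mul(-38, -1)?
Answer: 3709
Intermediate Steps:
Function('g')(K, b) = 38
Add(Add(Function('g')(142, Function('B')(6)), Pow(-19, 2)), 3310) = Add(Add(38, Pow(-19, 2)), 3310) = Add(Add(38, 361), 3310) = Add(399, 3310) = 3709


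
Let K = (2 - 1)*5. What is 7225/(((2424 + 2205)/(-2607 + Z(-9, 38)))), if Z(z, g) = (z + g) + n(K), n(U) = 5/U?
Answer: -6206275/1543 ≈ -4022.2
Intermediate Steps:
K = 5 (K = 1*5 = 5)
Z(z, g) = 1 + g + z (Z(z, g) = (z + g) + 5/5 = (g + z) + 5*(1/5) = (g + z) + 1 = 1 + g + z)
7225/(((2424 + 2205)/(-2607 + Z(-9, 38)))) = 7225/(((2424 + 2205)/(-2607 + (1 + 38 - 9)))) = 7225/((4629/(-2607 + 30))) = 7225/((4629/(-2577))) = 7225/((4629*(-1/2577))) = 7225/(-1543/859) = 7225*(-859/1543) = -6206275/1543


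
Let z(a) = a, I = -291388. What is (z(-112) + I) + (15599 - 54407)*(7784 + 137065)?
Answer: -5621591492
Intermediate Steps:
(z(-112) + I) + (15599 - 54407)*(7784 + 137065) = (-112 - 291388) + (15599 - 54407)*(7784 + 137065) = -291500 - 38808*144849 = -291500 - 5621299992 = -5621591492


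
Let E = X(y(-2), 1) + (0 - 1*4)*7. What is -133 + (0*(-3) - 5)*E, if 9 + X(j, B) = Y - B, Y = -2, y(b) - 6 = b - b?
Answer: 67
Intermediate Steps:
y(b) = 6 (y(b) = 6 + (b - b) = 6 + 0 = 6)
X(j, B) = -11 - B (X(j, B) = -9 + (-2 - B) = -11 - B)
E = -40 (E = (-11 - 1*1) + (0 - 1*4)*7 = (-11 - 1) + (0 - 4)*7 = -12 - 4*7 = -12 - 28 = -40)
-133 + (0*(-3) - 5)*E = -133 + (0*(-3) - 5)*(-40) = -133 + (0 - 5)*(-40) = -133 - 5*(-40) = -133 + 200 = 67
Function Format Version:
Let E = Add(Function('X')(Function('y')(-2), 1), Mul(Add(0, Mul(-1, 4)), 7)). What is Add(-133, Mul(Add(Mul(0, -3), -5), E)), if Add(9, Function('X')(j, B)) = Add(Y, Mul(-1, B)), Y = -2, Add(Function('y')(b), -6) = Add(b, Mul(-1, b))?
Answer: 67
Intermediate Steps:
Function('y')(b) = 6 (Function('y')(b) = Add(6, Add(b, Mul(-1, b))) = Add(6, 0) = 6)
Function('X')(j, B) = Add(-11, Mul(-1, B)) (Function('X')(j, B) = Add(-9, Add(-2, Mul(-1, B))) = Add(-11, Mul(-1, B)))
E = -40 (E = Add(Add(-11, Mul(-1, 1)), Mul(Add(0, Mul(-1, 4)), 7)) = Add(Add(-11, -1), Mul(Add(0, -4), 7)) = Add(-12, Mul(-4, 7)) = Add(-12, -28) = -40)
Add(-133, Mul(Add(Mul(0, -3), -5), E)) = Add(-133, Mul(Add(Mul(0, -3), -5), -40)) = Add(-133, Mul(Add(0, -5), -40)) = Add(-133, Mul(-5, -40)) = Add(-133, 200) = 67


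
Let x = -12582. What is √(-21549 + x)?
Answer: I*√34131 ≈ 184.75*I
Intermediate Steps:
√(-21549 + x) = √(-21549 - 12582) = √(-34131) = I*√34131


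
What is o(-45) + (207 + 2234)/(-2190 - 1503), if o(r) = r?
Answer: -168626/3693 ≈ -45.661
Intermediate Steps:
o(-45) + (207 + 2234)/(-2190 - 1503) = -45 + (207 + 2234)/(-2190 - 1503) = -45 + 2441/(-3693) = -45 + 2441*(-1/3693) = -45 - 2441/3693 = -168626/3693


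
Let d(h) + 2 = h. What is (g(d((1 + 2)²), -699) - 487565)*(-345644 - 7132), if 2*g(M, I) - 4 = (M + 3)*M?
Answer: 171988177728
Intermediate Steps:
d(h) = -2 + h
g(M, I) = 2 + M*(3 + M)/2 (g(M, I) = 2 + ((M + 3)*M)/2 = 2 + ((3 + M)*M)/2 = 2 + (M*(3 + M))/2 = 2 + M*(3 + M)/2)
(g(d((1 + 2)²), -699) - 487565)*(-345644 - 7132) = ((2 + (-2 + (1 + 2)²)²/2 + 3*(-2 + (1 + 2)²)/2) - 487565)*(-345644 - 7132) = ((2 + (-2 + 3²)²/2 + 3*(-2 + 3²)/2) - 487565)*(-352776) = ((2 + (-2 + 9)²/2 + 3*(-2 + 9)/2) - 487565)*(-352776) = ((2 + (½)*7² + (3/2)*7) - 487565)*(-352776) = ((2 + (½)*49 + 21/2) - 487565)*(-352776) = ((2 + 49/2 + 21/2) - 487565)*(-352776) = (37 - 487565)*(-352776) = -487528*(-352776) = 171988177728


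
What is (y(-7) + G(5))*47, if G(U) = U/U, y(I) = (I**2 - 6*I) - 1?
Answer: 4277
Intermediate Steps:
y(I) = -1 + I**2 - 6*I
G(U) = 1
(y(-7) + G(5))*47 = ((-1 + (-7)**2 - 6*(-7)) + 1)*47 = ((-1 + 49 + 42) + 1)*47 = (90 + 1)*47 = 91*47 = 4277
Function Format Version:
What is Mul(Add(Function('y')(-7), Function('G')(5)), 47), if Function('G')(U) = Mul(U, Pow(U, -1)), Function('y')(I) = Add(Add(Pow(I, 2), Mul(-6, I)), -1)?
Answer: 4277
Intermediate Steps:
Function('y')(I) = Add(-1, Pow(I, 2), Mul(-6, I))
Function('G')(U) = 1
Mul(Add(Function('y')(-7), Function('G')(5)), 47) = Mul(Add(Add(-1, Pow(-7, 2), Mul(-6, -7)), 1), 47) = Mul(Add(Add(-1, 49, 42), 1), 47) = Mul(Add(90, 1), 47) = Mul(91, 47) = 4277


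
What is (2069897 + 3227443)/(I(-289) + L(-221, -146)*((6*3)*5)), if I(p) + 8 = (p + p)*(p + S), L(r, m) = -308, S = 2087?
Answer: -1324335/266743 ≈ -4.9648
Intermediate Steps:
I(p) = -8 + 2*p*(2087 + p) (I(p) = -8 + (p + p)*(p + 2087) = -8 + (2*p)*(2087 + p) = -8 + 2*p*(2087 + p))
(2069897 + 3227443)/(I(-289) + L(-221, -146)*((6*3)*5)) = (2069897 + 3227443)/((-8 + 2*(-289)² + 4174*(-289)) - 308*6*3*5) = 5297340/((-8 + 2*83521 - 1206286) - 5544*5) = 5297340/((-8 + 167042 - 1206286) - 308*90) = 5297340/(-1039252 - 27720) = 5297340/(-1066972) = 5297340*(-1/1066972) = -1324335/266743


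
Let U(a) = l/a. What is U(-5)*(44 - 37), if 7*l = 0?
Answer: 0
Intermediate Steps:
l = 0 (l = (⅐)*0 = 0)
U(a) = 0 (U(a) = 0/a = 0)
U(-5)*(44 - 37) = 0*(44 - 37) = 0*7 = 0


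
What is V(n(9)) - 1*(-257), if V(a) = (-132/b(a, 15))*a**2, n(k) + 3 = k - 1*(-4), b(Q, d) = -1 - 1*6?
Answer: 14999/7 ≈ 2142.7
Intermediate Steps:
b(Q, d) = -7 (b(Q, d) = -1 - 6 = -7)
n(k) = 1 + k (n(k) = -3 + (k - 1*(-4)) = -3 + (k + 4) = -3 + (4 + k) = 1 + k)
V(a) = 132*a**2/7 (V(a) = (-132/(-7))*a**2 = (-132*(-1/7))*a**2 = 132*a**2/7)
V(n(9)) - 1*(-257) = 132*(1 + 9)**2/7 - 1*(-257) = (132/7)*10**2 + 257 = (132/7)*100 + 257 = 13200/7 + 257 = 14999/7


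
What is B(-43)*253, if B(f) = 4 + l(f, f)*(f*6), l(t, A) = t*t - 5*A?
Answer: -134724524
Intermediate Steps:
l(t, A) = t² - 5*A
B(f) = 4 + 6*f*(f² - 5*f) (B(f) = 4 + (f² - 5*f)*(f*6) = 4 + (f² - 5*f)*(6*f) = 4 + 6*f*(f² - 5*f))
B(-43)*253 = (4 + 6*(-43)²*(-5 - 43))*253 = (4 + 6*1849*(-48))*253 = (4 - 532512)*253 = -532508*253 = -134724524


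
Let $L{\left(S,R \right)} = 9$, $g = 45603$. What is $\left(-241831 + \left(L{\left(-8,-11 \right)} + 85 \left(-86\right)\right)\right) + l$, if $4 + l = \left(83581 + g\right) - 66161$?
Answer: $-186113$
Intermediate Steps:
$l = 63019$ ($l = -4 + \left(\left(83581 + 45603\right) - 66161\right) = -4 + \left(129184 - 66161\right) = -4 + 63023 = 63019$)
$\left(-241831 + \left(L{\left(-8,-11 \right)} + 85 \left(-86\right)\right)\right) + l = \left(-241831 + \left(9 + 85 \left(-86\right)\right)\right) + 63019 = \left(-241831 + \left(9 - 7310\right)\right) + 63019 = \left(-241831 - 7301\right) + 63019 = -249132 + 63019 = -186113$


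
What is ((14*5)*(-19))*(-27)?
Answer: 35910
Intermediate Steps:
((14*5)*(-19))*(-27) = (70*(-19))*(-27) = -1330*(-27) = 35910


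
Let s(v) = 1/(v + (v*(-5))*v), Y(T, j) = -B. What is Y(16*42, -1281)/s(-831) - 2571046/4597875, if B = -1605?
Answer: -25486415533288546/4597875 ≈ -5.5431e+9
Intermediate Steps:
Y(T, j) = 1605 (Y(T, j) = -1*(-1605) = 1605)
s(v) = 1/(v - 5*v²) (s(v) = 1/(v + (-5*v)*v) = 1/(v - 5*v²))
Y(16*42, -1281)/s(-831) - 2571046/4597875 = 1605/((-1/(-831*(-1 + 5*(-831))))) - 2571046/4597875 = 1605/((-1*(-1/831)/(-1 - 4155))) - 2571046*1/4597875 = 1605/((-1*(-1/831)/(-4156))) - 2571046/4597875 = 1605/((-1*(-1/831)*(-1/4156))) - 2571046/4597875 = 1605/(-1/3453636) - 2571046/4597875 = 1605*(-3453636) - 2571046/4597875 = -5543085780 - 2571046/4597875 = -25486415533288546/4597875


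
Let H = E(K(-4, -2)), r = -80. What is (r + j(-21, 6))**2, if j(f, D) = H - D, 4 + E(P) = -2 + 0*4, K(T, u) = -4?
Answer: 8464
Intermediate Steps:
E(P) = -6 (E(P) = -4 + (-2 + 0*4) = -4 + (-2 + 0) = -4 - 2 = -6)
H = -6
j(f, D) = -6 - D
(r + j(-21, 6))**2 = (-80 + (-6 - 1*6))**2 = (-80 + (-6 - 6))**2 = (-80 - 12)**2 = (-92)**2 = 8464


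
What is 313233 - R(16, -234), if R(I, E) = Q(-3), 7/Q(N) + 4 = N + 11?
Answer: 1252925/4 ≈ 3.1323e+5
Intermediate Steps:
Q(N) = 7/(7 + N) (Q(N) = 7/(-4 + (N + 11)) = 7/(-4 + (11 + N)) = 7/(7 + N))
R(I, E) = 7/4 (R(I, E) = 7/(7 - 3) = 7/4)
313233 - R(16, -234) = 313233 - 1*7/4 = 313233 - 7/4 = 1252925/4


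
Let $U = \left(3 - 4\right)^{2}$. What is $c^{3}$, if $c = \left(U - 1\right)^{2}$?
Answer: $0$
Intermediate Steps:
$U = 1$ ($U = \left(-1\right)^{2} = 1$)
$c = 0$ ($c = \left(1 - 1\right)^{2} = 0^{2} = 0$)
$c^{3} = 0^{3} = 0$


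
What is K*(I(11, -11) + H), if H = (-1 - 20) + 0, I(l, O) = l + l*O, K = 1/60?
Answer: -131/60 ≈ -2.1833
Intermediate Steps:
K = 1/60 ≈ 0.016667
I(l, O) = l + O*l
H = -21 (H = -21 + 0 = -21)
K*(I(11, -11) + H) = (11*(1 - 11) - 21)/60 = (11*(-10) - 21)/60 = (-110 - 21)/60 = (1/60)*(-131) = -131/60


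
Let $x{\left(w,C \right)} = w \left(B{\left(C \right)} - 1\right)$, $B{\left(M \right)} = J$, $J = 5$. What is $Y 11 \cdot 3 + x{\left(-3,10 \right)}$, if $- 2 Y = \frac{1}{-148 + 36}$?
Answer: $- \frac{2655}{224} \approx -11.853$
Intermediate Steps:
$Y = \frac{1}{224}$ ($Y = - \frac{1}{2 \left(-148 + 36\right)} = - \frac{1}{2 \left(-112\right)} = \left(- \frac{1}{2}\right) \left(- \frac{1}{112}\right) = \frac{1}{224} \approx 0.0044643$)
$B{\left(M \right)} = 5$
$x{\left(w,C \right)} = 4 w$ ($x{\left(w,C \right)} = w \left(5 - 1\right) = w 4 = 4 w$)
$Y 11 \cdot 3 + x{\left(-3,10 \right)} = \frac{11 \cdot 3}{224} + 4 \left(-3\right) = \frac{1}{224} \cdot 33 - 12 = \frac{33}{224} - 12 = - \frac{2655}{224}$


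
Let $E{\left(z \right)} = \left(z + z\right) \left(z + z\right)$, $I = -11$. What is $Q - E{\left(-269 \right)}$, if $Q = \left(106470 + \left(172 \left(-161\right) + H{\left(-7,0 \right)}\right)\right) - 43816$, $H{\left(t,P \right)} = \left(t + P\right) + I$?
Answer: $-254500$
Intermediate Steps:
$H{\left(t,P \right)} = -11 + P + t$ ($H{\left(t,P \right)} = \left(t + P\right) - 11 = \left(P + t\right) - 11 = -11 + P + t$)
$E{\left(z \right)} = 4 z^{2}$ ($E{\left(z \right)} = 2 z 2 z = 4 z^{2}$)
$Q = 34944$ ($Q = \left(106470 + \left(172 \left(-161\right) - 18\right)\right) - 43816 = \left(106470 - 27710\right) - 43816 = 78760 - 43816 = 34944$)
$Q - E{\left(-269 \right)} = 34944 - 4 \left(-269\right)^{2} = 34944 - 4 \cdot 72361 = 34944 - 289444 = -254500$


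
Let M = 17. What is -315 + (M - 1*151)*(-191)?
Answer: 25279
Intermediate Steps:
-315 + (M - 1*151)*(-191) = -315 + (17 - 1*151)*(-191) = -315 + (17 - 151)*(-191) = -315 - 134*(-191) = -315 + 25594 = 25279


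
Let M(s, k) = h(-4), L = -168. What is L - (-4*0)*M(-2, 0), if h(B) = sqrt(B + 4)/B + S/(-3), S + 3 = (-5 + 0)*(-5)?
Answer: -168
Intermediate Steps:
S = 22 (S = -3 + (-5 + 0)*(-5) = -3 - 5*(-5) = -3 + 25 = 22)
h(B) = -22/3 + sqrt(4 + B)/B (h(B) = sqrt(B + 4)/B + 22/(-3) = sqrt(4 + B)/B + 22*(-1/3) = sqrt(4 + B)/B - 22/3 = -22/3 + sqrt(4 + B)/B)
M(s, k) = -22/3 (M(s, k) = -22/3 + sqrt(4 - 4)/(-4) = -22/3 - sqrt(0)/4 = -22/3 - 1/4*0 = -22/3 + 0 = -22/3)
L - (-4*0)*M(-2, 0) = -168 - (-4*0)*(-22)/3 = -168 - 0*(-22)/3 = -168 - 1*0 = -168 + 0 = -168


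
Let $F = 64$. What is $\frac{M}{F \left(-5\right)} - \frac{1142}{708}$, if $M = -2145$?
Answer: $\frac{57661}{11328} \approx 5.0901$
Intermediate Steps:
$\frac{M}{F \left(-5\right)} - \frac{1142}{708} = - \frac{2145}{64 \left(-5\right)} - \frac{1142}{708} = - \frac{2145}{-320} - \frac{571}{354} = \left(-2145\right) \left(- \frac{1}{320}\right) - \frac{571}{354} = \frac{429}{64} - \frac{571}{354} = \frac{57661}{11328}$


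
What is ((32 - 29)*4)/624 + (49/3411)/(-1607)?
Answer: 5478929/285036804 ≈ 0.019222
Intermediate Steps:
((32 - 29)*4)/624 + (49/3411)/(-1607) = (3*4)*(1/624) + (49*(1/3411))*(-1/1607) = 12*(1/624) + (49/3411)*(-1/1607) = 1/52 - 49/5481477 = 5478929/285036804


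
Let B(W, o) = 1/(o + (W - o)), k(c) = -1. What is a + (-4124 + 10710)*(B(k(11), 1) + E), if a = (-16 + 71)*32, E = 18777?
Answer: 123660496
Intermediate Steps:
B(W, o) = 1/W
a = 1760 (a = 55*32 = 1760)
a + (-4124 + 10710)*(B(k(11), 1) + E) = 1760 + (-4124 + 10710)*(1/(-1) + 18777) = 1760 + 6586*(-1 + 18777) = 1760 + 6586*18776 = 1760 + 123658736 = 123660496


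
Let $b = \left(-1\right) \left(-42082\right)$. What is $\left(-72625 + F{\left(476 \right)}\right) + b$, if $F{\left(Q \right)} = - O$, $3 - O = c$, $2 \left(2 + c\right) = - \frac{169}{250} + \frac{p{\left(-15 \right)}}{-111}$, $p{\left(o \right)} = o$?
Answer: $- \frac{565143003}{18500} \approx -30548.0$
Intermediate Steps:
$b = 42082$
$c = - \frac{42003}{18500}$ ($c = -2 + \frac{- \frac{169}{250} - \frac{15}{-111}}{2} = -2 + \frac{\left(-169\right) \frac{1}{250} - - \frac{5}{37}}{2} = -2 + \frac{- \frac{169}{250} + \frac{5}{37}}{2} = -2 + \frac{1}{2} \left(- \frac{5003}{9250}\right) = -2 - \frac{5003}{18500} = - \frac{42003}{18500} \approx -2.2704$)
$O = \frac{97503}{18500}$ ($O = 3 - - \frac{42003}{18500} = 3 + \frac{42003}{18500} = \frac{97503}{18500} \approx 5.2704$)
$F{\left(Q \right)} = - \frac{97503}{18500}$ ($F{\left(Q \right)} = \left(-1\right) \frac{97503}{18500} = - \frac{97503}{18500}$)
$\left(-72625 + F{\left(476 \right)}\right) + b = \left(-72625 - \frac{97503}{18500}\right) + 42082 = - \frac{1343660003}{18500} + 42082 = - \frac{565143003}{18500}$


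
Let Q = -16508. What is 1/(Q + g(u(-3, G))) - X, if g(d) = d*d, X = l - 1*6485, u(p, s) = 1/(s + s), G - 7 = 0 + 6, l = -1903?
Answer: 93605105240/11159407 ≈ 8388.0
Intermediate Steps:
G = 13 (G = 7 + (0 + 6) = 7 + 6 = 13)
u(p, s) = 1/(2*s)
X = -8388 (X = -1903 - 1*6485 = -1903 - 6485 = -8388)
g(d) = d²
1/(Q + g(u(-3, G))) - X = 1/(-16508 + ((½)/13)²) - 1*(-8388) = 1/(-16508 + ((½)*(1/13))²) + 8388 = 1/(-16508 + (1/26)²) + 8388 = 1/(-16508 + 1/676) + 8388 = 1/(-11159407/676) + 8388 = -676/11159407 + 8388 = 93605105240/11159407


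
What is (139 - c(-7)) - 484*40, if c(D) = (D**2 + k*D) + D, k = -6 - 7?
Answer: -19354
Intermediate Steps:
k = -13
c(D) = D**2 - 12*D (c(D) = (D**2 - 13*D) + D = D**2 - 12*D)
(139 - c(-7)) - 484*40 = (139 - (-7)*(-12 - 7)) - 484*40 = (139 - (-7)*(-19)) - 19360 = (139 - 1*133) - 19360 = (139 - 133) - 19360 = 6 - 19360 = -19354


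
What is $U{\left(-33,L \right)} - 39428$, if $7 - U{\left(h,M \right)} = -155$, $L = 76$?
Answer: $-39266$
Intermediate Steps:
$U{\left(h,M \right)} = 162$ ($U{\left(h,M \right)} = 7 - -155 = 7 + 155 = 162$)
$U{\left(-33,L \right)} - 39428 = 162 - 39428 = -39266$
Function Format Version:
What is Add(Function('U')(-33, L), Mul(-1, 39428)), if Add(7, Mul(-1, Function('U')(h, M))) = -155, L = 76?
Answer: -39266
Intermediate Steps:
Function('U')(h, M) = 162 (Function('U')(h, M) = Add(7, Mul(-1, -155)) = Add(7, 155) = 162)
Add(Function('U')(-33, L), Mul(-1, 39428)) = Add(162, Mul(-1, 39428)) = Add(162, -39428) = -39266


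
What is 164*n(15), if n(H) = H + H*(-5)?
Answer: -9840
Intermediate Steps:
n(H) = -4*H (n(H) = H - 5*H = -4*H)
164*n(15) = 164*(-4*15) = 164*(-60) = -9840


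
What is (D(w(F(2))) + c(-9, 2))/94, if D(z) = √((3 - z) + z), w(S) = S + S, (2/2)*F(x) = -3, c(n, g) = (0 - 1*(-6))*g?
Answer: 6/47 + √3/94 ≈ 0.14609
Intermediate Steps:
c(n, g) = 6*g (c(n, g) = (0 + 6)*g = 6*g)
F(x) = -3
w(S) = 2*S
D(z) = √3
(D(w(F(2))) + c(-9, 2))/94 = (√3 + 6*2)/94 = (√3 + 12)/94 = (12 + √3)/94 = 6/47 + √3/94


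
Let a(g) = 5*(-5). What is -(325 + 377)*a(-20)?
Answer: 17550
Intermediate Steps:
a(g) = -25
-(325 + 377)*a(-20) = -(325 + 377)*(-25) = -702*(-25) = -1*(-17550) = 17550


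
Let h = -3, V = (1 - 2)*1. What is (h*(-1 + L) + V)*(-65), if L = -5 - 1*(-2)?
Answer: -715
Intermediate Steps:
V = -1 (V = -1*1 = -1)
L = -3 (L = -5 + 2 = -3)
(h*(-1 + L) + V)*(-65) = (-3*(-1 - 3) - 1)*(-65) = (-3*(-4) - 1)*(-65) = (12 - 1)*(-65) = 11*(-65) = -715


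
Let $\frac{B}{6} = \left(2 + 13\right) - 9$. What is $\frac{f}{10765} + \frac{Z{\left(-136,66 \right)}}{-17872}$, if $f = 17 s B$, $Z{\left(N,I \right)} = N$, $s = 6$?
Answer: $\frac{8386253}{24049010} \approx 0.34872$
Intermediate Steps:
$B = 36$ ($B = 6 \left(\left(2 + 13\right) - 9\right) = 6 \left(15 - 9\right) = 6 \cdot 6 = 36$)
$f = 3672$ ($f = 17 \cdot 6 \cdot 36 = 102 \cdot 36 = 3672$)
$\frac{f}{10765} + \frac{Z{\left(-136,66 \right)}}{-17872} = \frac{3672}{10765} - \frac{136}{-17872} = 3672 \cdot \frac{1}{10765} - - \frac{17}{2234} = \frac{3672}{10765} + \frac{17}{2234} = \frac{8386253}{24049010}$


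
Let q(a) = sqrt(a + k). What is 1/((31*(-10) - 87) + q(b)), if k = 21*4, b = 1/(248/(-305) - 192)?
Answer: -23346776/9263730505 - 2*sqrt(72621514034)/9263730505 ≈ -0.0025784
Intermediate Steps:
b = -305/58808 (b = 1/(248*(-1/305) - 192) = 1/(-248/305 - 192) = 1/(-58808/305) = -305/58808 ≈ -0.0051864)
k = 84
q(a) = sqrt(84 + a) (q(a) = sqrt(a + 84) = sqrt(84 + a))
1/((31*(-10) - 87) + q(b)) = 1/((31*(-10) - 87) + sqrt(84 - 305/58808)) = 1/((-310 - 87) + sqrt(4939567/58808)) = 1/(-397 + sqrt(72621514034)/29404)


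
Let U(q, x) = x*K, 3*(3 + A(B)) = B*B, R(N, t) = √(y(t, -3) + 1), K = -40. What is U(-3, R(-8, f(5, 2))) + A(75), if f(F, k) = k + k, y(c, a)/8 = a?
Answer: 1872 - 40*I*√23 ≈ 1872.0 - 191.83*I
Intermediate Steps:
y(c, a) = 8*a
f(F, k) = 2*k
R(N, t) = I*√23 (R(N, t) = √(8*(-3) + 1) = √(-24 + 1) = √(-23) = I*√23)
A(B) = -3 + B²/3 (A(B) = -3 + (B*B)/3 = -3 + B²/3)
U(q, x) = -40*x (U(q, x) = x*(-40) = -40*x)
U(-3, R(-8, f(5, 2))) + A(75) = -40*I*√23 + (-3 + (⅓)*75²) = -40*I*√23 + (-3 + (⅓)*5625) = -40*I*√23 + (-3 + 1875) = -40*I*√23 + 1872 = 1872 - 40*I*√23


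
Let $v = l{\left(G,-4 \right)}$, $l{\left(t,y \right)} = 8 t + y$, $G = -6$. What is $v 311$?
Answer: $-16172$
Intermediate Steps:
$l{\left(t,y \right)} = y + 8 t$
$v = -52$ ($v = -4 + 8 \left(-6\right) = -4 - 48 = -52$)
$v 311 = \left(-52\right) 311 = -16172$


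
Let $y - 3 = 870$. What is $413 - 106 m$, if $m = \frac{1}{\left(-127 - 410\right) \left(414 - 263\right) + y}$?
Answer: $\frac{16564244}{40107} \approx 413.0$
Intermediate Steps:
$y = 873$ ($y = 3 + 870 = 873$)
$m = - \frac{1}{80214}$ ($m = \frac{1}{\left(-127 - 410\right) \left(414 - 263\right) + 873} = \frac{1}{\left(-537\right) 151 + 873} = \frac{1}{-81087 + 873} = \frac{1}{-80214} = - \frac{1}{80214} \approx -1.2467 \cdot 10^{-5}$)
$413 - 106 m = 413 - - \frac{53}{40107} = 413 + \frac{53}{40107} = \frac{16564244}{40107}$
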